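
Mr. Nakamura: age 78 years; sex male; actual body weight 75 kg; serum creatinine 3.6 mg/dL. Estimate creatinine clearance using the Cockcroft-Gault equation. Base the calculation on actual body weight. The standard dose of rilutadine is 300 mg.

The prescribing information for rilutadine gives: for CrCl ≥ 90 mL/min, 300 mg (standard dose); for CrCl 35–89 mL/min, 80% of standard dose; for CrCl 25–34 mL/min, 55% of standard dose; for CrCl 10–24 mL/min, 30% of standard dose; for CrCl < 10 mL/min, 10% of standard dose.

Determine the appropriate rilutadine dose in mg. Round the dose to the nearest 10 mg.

CrCl = (140 − 78) × 75 / (72 × 3.6) = 4650.0 / 259.20 ≈ 17.9 mL/min
CrCl ≈ 18 mL/min → bracket 10–24 mL/min.
30% of 300 mg = 90 mg

90 mg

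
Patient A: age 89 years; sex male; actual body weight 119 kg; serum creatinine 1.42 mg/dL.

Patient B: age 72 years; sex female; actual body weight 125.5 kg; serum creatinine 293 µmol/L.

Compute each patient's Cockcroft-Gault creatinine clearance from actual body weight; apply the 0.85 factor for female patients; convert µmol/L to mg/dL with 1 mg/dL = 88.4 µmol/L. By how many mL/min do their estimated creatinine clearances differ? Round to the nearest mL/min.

29 mL/min

Patient A: CrCl = (140 − 89) × 119 / (72 × 1.42) = 6069.0 / 102.24 ≈ 59.4 mL/min
Patient B: SCr = 293 / 88.4 = 3.314 mg/dL
Patient B: CrCl = (140 − 72) × 125.5 / (72 × 3.314) × 0.85 = 8534.0 / 238.61 × 0.85 ≈ 30.4 mL/min
|59.4 − 30.4| = 29.0 mL/min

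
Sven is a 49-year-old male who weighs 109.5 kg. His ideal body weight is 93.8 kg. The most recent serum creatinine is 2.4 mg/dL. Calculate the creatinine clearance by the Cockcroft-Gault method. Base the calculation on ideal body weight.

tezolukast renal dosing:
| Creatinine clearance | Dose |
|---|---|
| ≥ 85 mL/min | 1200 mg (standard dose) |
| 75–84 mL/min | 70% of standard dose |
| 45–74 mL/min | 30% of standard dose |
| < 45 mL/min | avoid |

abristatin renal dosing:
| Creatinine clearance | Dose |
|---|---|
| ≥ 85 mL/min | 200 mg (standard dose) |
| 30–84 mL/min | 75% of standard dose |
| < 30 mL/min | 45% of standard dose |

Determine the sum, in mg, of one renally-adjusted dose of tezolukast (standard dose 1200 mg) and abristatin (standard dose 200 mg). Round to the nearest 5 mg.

510 mg

CrCl = (140 − 49) × 93.8 / (72 × 2.4) = 8535.8 / 172.80 ≈ 49.4 mL/min
CrCl ≈ 49 mL/min.
tezolukast: 45–74 mL/min → 30% of 1200 mg = 360 mg.
abristatin: 30–84 mL/min → 75% of 200 mg = 150 mg.
Total = 360 + 150 = 510 mg.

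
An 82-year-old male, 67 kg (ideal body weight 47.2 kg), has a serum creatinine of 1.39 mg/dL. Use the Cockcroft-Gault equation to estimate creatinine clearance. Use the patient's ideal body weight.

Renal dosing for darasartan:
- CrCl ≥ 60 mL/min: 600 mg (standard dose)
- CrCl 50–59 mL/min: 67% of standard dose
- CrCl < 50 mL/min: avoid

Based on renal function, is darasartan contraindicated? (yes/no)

yes

CrCl = (140 − 82) × 47.2 / (72 × 1.39) = 2737.6 / 100.08 ≈ 27.4 mL/min
CrCl ≈ 27 mL/min, which is < 50 mL/min.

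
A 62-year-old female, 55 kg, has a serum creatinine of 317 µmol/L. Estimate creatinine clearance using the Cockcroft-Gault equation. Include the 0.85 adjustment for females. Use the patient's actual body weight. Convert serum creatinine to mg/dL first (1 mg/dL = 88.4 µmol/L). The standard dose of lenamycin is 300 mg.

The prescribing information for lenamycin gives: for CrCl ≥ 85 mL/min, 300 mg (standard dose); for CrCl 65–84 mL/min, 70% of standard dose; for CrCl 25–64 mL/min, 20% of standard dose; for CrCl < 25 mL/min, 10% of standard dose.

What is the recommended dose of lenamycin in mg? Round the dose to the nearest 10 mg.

SCr = 317 / 88.4 = 3.586 mg/dL
CrCl = (140 − 62) × 55 / (72 × 3.586) × 0.85 = 4290.0 / 258.19 × 0.85 ≈ 14.1 mL/min
CrCl ≈ 14 mL/min → bracket < 25 mL/min.
10% of 300 mg = 30 mg

30 mg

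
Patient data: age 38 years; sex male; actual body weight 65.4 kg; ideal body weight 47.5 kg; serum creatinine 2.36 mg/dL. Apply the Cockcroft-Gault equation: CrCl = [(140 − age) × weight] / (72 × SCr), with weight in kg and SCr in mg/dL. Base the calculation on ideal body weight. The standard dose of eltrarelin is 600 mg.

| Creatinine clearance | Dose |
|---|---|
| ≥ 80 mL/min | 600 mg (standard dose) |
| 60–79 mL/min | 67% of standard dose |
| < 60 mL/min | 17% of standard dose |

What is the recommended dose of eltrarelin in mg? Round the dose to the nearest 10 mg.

100 mg

CrCl = (140 − 38) × 47.5 / (72 × 2.36) = 4845.0 / 169.92 ≈ 28.5 mL/min
CrCl ≈ 29 mL/min → bracket < 60 mL/min.
17% of 600 mg = 102 mg → 100 mg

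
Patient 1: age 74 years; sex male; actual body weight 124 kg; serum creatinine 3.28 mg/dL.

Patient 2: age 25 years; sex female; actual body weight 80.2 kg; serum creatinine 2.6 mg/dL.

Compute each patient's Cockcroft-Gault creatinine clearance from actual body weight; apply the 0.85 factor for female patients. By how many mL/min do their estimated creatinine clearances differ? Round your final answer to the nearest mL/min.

Patient 1: CrCl = (140 − 74) × 124 / (72 × 3.28) = 8184.0 / 236.16 ≈ 34.7 mL/min
Patient 2: CrCl = (140 − 25) × 80.2 / (72 × 2.6) × 0.85 = 9223.0 / 187.20 × 0.85 ≈ 41.9 mL/min
|34.7 − 41.9| = 7.2 mL/min

7 mL/min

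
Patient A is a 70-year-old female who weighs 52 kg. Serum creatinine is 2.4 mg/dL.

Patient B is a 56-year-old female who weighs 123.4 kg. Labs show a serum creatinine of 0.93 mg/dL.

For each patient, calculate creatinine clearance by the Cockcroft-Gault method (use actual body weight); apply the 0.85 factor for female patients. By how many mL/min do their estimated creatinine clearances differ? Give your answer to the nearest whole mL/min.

114 mL/min

Patient A: CrCl = (140 − 70) × 52 / (72 × 2.4) × 0.85 = 3640.0 / 172.80 × 0.85 ≈ 17.9 mL/min
Patient B: CrCl = (140 − 56) × 123.4 / (72 × 0.93) × 0.85 = 10365.6 / 66.96 × 0.85 ≈ 131.6 mL/min
|17.9 − 131.6| = 113.7 mL/min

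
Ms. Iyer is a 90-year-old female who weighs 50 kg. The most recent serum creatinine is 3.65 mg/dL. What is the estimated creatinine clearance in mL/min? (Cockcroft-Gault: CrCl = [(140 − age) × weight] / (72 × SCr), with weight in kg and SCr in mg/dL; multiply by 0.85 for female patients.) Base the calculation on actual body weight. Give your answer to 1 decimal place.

CrCl = (140 − 90) × 50 / (72 × 3.65) × 0.85 = 2500.0 / 262.80 × 0.85 ≈ 8.1 mL/min

8.1 mL/min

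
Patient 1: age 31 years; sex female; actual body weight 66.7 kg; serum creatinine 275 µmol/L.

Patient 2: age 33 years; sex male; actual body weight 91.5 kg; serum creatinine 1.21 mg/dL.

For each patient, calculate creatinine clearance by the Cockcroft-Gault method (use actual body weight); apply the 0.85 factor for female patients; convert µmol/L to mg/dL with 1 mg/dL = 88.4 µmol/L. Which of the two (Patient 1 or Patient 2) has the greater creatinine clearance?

Patient 2

Patient 1: SCr = 275 / 88.4 = 3.111 mg/dL
Patient 1: CrCl = (140 − 31) × 66.7 / (72 × 3.111) × 0.85 = 7270.3 / 223.99 × 0.85 ≈ 27.6 mL/min
Patient 2: CrCl = (140 − 33) × 91.5 / (72 × 1.21) = 9790.5 / 87.12 ≈ 112.4 mL/min
27.6 vs 112.4 mL/min → Patient 2 is higher.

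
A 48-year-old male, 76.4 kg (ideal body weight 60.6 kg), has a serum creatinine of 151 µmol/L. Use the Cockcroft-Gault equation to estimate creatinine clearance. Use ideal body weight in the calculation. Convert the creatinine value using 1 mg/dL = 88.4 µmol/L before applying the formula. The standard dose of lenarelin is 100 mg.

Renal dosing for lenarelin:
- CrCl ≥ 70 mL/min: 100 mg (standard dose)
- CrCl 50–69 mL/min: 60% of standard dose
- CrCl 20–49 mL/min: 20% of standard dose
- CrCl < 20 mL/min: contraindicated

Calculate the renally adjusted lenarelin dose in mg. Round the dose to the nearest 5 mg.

20 mg

SCr = 151 / 88.4 = 1.708 mg/dL
CrCl = (140 − 48) × 60.6 / (72 × 1.708) = 5575.2 / 122.98 ≈ 45.3 mL/min
CrCl ≈ 45 mL/min → bracket 20–49 mL/min.
20% of 100 mg = 20 mg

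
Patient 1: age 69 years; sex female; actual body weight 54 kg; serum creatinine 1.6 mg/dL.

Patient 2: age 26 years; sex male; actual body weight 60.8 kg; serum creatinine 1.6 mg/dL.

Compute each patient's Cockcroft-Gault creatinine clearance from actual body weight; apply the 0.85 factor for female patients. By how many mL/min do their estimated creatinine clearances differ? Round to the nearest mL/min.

Patient 1: CrCl = (140 − 69) × 54 / (72 × 1.6) × 0.85 = 3834.0 / 115.20 × 0.85 ≈ 28.3 mL/min
Patient 2: CrCl = (140 − 26) × 60.8 / (72 × 1.6) = 6931.2 / 115.20 ≈ 60.2 mL/min
|28.3 − 60.2| = 31.9 mL/min

32 mL/min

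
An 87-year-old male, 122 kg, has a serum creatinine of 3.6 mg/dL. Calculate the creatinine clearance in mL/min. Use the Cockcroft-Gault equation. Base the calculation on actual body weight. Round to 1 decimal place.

CrCl = (140 − 87) × 122 / (72 × 3.6) = 6466.0 / 259.20 ≈ 24.9 mL/min

24.9 mL/min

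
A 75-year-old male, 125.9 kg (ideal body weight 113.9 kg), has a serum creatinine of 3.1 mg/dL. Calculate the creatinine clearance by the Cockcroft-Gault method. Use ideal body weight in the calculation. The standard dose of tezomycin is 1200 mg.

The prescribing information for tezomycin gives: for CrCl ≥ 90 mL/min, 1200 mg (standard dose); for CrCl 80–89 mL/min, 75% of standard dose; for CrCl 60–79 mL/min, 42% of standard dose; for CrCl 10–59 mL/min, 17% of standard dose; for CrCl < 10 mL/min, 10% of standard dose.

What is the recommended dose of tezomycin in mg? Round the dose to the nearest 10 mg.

200 mg

CrCl = (140 − 75) × 113.9 / (72 × 3.1) = 7403.5 / 223.20 ≈ 33.2 mL/min
CrCl ≈ 33 mL/min → bracket 10–59 mL/min.
17% of 1200 mg = 204 mg → 200 mg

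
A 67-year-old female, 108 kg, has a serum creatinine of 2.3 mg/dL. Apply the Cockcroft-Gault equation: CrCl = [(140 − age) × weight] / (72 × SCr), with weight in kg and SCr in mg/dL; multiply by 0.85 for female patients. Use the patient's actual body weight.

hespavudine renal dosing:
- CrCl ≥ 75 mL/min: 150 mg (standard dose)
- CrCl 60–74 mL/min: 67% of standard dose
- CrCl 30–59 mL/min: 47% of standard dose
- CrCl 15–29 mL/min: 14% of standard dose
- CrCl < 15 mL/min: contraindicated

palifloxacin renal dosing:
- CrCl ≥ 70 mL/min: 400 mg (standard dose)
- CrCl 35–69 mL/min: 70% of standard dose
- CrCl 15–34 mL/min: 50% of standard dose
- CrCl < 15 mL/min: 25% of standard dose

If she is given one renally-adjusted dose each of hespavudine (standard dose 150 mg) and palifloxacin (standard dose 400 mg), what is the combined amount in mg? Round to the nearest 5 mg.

CrCl = (140 − 67) × 108 / (72 × 2.3) × 0.85 = 7884.0 / 165.60 × 0.85 ≈ 40.5 mL/min
CrCl ≈ 40 mL/min.
hespavudine: 30–59 mL/min → 47% of 150 mg = 70.5 mg.
palifloxacin: 35–69 mL/min → 70% of 400 mg = 280 mg.
Total = 70.5 + 280 = 350.5 mg.

350 mg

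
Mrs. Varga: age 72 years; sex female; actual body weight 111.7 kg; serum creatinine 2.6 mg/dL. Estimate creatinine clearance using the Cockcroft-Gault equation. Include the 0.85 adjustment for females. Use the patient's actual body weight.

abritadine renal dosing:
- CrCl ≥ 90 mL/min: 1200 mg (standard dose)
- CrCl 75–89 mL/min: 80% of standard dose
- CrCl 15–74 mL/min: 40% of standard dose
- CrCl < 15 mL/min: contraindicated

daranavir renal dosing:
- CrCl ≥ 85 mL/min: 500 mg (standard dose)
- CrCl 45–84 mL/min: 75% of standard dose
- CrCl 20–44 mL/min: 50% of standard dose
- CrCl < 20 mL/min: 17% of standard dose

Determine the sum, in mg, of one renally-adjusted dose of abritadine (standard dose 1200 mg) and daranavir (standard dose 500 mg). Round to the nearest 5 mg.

CrCl = (140 − 72) × 111.7 / (72 × 2.6) × 0.85 = 7595.6 / 187.20 × 0.85 ≈ 34.5 mL/min
CrCl ≈ 34 mL/min.
abritadine: 15–74 mL/min → 40% of 1200 mg = 480 mg.
daranavir: 20–44 mL/min → 50% of 500 mg = 250 mg.
Total = 480 + 250 = 730 mg.

730 mg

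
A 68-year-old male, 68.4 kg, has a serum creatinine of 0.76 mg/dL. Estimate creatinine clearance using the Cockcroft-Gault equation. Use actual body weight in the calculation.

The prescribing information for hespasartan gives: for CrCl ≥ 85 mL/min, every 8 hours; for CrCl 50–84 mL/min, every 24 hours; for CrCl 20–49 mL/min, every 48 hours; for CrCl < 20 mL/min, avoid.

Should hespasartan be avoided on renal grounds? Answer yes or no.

no

CrCl = (140 − 68) × 68.4 / (72 × 0.76) = 4924.8 / 54.72 ≈ 90.0 mL/min
CrCl ≈ 90 mL/min, which is ≥ 20 mL/min.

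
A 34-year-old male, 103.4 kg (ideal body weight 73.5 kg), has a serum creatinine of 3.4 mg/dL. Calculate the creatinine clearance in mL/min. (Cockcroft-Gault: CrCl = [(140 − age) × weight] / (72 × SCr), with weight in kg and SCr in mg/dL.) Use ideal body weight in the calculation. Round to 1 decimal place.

CrCl = (140 − 34) × 73.5 / (72 × 3.4) = 7791.0 / 244.80 ≈ 31.8 mL/min

31.8 mL/min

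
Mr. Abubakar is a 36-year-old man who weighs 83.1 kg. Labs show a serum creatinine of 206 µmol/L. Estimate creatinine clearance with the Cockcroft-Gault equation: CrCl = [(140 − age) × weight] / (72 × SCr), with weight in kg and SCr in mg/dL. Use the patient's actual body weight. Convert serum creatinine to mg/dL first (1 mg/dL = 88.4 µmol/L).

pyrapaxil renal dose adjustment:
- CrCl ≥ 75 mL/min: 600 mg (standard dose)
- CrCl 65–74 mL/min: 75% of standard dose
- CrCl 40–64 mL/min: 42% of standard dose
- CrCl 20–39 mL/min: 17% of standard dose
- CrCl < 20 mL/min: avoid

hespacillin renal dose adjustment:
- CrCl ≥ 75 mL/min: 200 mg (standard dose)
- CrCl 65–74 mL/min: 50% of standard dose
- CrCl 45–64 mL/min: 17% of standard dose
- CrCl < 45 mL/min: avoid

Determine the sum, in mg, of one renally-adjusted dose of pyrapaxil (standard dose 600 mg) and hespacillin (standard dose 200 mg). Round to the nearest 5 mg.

SCr = 206 / 88.4 = 2.33 mg/dL
CrCl = (140 − 36) × 83.1 / (72 × 2.33) = 8642.4 / 167.76 ≈ 51.5 mL/min
CrCl ≈ 52 mL/min.
pyrapaxil: 40–64 mL/min → 42% of 600 mg = 252 mg.
hespacillin: 45–64 mL/min → 17% of 200 mg = 34 mg.
Total = 252 + 34 = 286 mg.

285 mg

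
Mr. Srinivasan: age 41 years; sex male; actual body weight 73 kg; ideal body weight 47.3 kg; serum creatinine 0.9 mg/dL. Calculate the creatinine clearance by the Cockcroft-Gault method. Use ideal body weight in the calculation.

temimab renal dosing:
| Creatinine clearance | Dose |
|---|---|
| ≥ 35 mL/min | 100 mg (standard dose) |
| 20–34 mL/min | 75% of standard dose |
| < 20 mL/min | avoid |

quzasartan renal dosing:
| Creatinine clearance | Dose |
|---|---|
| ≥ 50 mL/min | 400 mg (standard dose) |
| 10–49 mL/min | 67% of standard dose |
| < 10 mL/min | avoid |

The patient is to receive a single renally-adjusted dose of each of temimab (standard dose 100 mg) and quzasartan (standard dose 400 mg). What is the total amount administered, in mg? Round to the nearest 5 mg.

CrCl = (140 − 41) × 47.3 / (72 × 0.9) = 4682.7 / 64.80 ≈ 72.3 mL/min
CrCl ≈ 72 mL/min.
temimab: ≥ 35 mL/min → 100% of 100 mg = 100 mg.
quzasartan: ≥ 50 mL/min → 100% of 400 mg = 400 mg.
Total = 100 + 400 = 500 mg.

500 mg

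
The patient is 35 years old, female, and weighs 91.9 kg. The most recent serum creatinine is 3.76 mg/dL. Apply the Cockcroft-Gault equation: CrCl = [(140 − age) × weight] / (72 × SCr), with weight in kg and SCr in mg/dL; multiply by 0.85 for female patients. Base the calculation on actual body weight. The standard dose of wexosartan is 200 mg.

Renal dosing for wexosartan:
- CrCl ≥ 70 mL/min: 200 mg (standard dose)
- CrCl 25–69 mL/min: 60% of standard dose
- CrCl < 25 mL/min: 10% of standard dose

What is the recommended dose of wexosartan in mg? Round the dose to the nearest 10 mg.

CrCl = (140 − 35) × 91.9 / (72 × 3.76) × 0.85 = 9649.5 / 270.72 × 0.85 ≈ 30.3 mL/min
CrCl ≈ 30 mL/min → bracket 25–69 mL/min.
60% of 200 mg = 120 mg

120 mg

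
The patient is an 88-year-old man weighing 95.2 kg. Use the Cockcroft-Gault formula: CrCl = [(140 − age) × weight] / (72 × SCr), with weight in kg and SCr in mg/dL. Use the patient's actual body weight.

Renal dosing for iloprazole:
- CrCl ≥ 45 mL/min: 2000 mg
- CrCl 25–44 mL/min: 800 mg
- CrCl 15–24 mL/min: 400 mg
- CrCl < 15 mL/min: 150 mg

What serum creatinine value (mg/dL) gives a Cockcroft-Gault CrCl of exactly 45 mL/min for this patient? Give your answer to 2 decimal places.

Standard dose requires CrCl ≥ 45 mL/min.
Set (140 − 88) × 95.2 / (72 × SCr) = 45
SCr = (140 − 88) × 95.2 / (72 × 45) = 1.528 mg/dL

1.53 mg/dL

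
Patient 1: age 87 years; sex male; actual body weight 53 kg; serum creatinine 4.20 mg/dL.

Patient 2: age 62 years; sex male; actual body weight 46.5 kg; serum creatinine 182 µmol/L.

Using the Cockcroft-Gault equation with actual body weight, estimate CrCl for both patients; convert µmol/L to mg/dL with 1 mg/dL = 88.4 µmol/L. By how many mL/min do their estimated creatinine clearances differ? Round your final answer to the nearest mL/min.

15 mL/min

Patient 1: CrCl = (140 − 87) × 53 / (72 × 4.2) = 2809.0 / 302.40 ≈ 9.3 mL/min
Patient 2: SCr = 182 / 88.4 = 2.059 mg/dL
Patient 2: CrCl = (140 − 62) × 46.5 / (72 × 2.059) = 3627.0 / 148.25 ≈ 24.5 mL/min
|9.3 − 24.5| = 15.2 mL/min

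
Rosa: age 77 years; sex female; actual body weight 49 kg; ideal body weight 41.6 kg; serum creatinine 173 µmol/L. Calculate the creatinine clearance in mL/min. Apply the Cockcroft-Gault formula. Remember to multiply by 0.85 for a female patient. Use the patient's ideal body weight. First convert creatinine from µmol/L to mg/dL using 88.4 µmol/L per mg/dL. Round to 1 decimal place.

SCr = 173 / 88.4 = 1.957 mg/dL
CrCl = (140 − 77) × 41.6 / (72 × 1.957) × 0.85 = 2620.8 / 140.90 × 0.85 ≈ 15.8 mL/min

15.8 mL/min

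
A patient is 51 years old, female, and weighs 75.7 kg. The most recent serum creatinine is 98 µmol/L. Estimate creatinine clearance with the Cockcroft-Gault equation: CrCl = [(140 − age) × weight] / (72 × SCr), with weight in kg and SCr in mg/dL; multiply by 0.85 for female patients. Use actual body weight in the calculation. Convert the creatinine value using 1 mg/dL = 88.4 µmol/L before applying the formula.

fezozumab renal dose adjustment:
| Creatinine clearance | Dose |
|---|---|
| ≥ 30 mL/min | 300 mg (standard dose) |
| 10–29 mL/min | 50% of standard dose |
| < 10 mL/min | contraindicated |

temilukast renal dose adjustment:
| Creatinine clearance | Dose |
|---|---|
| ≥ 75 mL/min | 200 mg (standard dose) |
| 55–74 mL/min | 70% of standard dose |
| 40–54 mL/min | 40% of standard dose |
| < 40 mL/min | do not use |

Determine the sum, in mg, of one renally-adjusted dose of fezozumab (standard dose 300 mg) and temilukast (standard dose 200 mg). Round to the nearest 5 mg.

440 mg

SCr = 98 / 88.4 = 1.109 mg/dL
CrCl = (140 − 51) × 75.7 / (72 × 1.109) × 0.85 = 6737.3 / 79.85 × 0.85 ≈ 71.7 mL/min
CrCl ≈ 72 mL/min.
fezozumab: ≥ 30 mL/min → 100% of 300 mg = 300 mg.
temilukast: 55–74 mL/min → 70% of 200 mg = 140 mg.
Total = 300 + 140 = 440 mg.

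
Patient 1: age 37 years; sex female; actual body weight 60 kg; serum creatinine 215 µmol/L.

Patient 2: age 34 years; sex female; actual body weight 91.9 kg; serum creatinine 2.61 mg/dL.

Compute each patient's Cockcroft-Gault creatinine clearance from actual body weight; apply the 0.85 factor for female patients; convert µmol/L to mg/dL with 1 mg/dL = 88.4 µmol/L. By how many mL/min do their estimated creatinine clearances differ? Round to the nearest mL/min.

Patient 1: SCr = 215 / 88.4 = 2.432 mg/dL
Patient 1: CrCl = (140 − 37) × 60 / (72 × 2.432) × 0.85 = 6180.0 / 175.10 × 0.85 ≈ 30.0 mL/min
Patient 2: CrCl = (140 − 34) × 91.9 / (72 × 2.61) × 0.85 = 9741.4 / 187.92 × 0.85 ≈ 44.1 mL/min
|30.0 − 44.1| = 14.1 mL/min

14 mL/min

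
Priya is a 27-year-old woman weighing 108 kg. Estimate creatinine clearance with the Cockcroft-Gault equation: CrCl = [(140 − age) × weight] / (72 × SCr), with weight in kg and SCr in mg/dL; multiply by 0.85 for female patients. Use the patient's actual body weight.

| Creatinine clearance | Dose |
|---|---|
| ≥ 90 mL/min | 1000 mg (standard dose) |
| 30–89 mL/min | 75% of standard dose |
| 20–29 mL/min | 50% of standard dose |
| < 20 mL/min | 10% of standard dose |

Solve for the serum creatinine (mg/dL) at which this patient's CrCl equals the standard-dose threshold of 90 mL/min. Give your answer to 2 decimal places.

1.60 mg/dL

Standard dose requires CrCl ≥ 90 mL/min.
Set (140 − 27) × 108 × 0.85 / (72 × SCr) = 90
SCr = (140 − 27) × 108 × 0.85 / (72 × 90) = 1.601 mg/dL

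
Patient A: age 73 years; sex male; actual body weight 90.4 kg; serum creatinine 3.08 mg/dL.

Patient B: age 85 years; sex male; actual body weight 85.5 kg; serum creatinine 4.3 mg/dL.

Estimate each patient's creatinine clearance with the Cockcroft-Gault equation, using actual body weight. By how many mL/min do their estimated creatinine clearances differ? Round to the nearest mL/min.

12 mL/min

Patient A: CrCl = (140 − 73) × 90.4 / (72 × 3.08) = 6056.8 / 221.76 ≈ 27.3 mL/min
Patient B: CrCl = (140 − 85) × 85.5 / (72 × 4.3) = 4702.5 / 309.60 ≈ 15.2 mL/min
|27.3 − 15.2| = 12.1 mL/min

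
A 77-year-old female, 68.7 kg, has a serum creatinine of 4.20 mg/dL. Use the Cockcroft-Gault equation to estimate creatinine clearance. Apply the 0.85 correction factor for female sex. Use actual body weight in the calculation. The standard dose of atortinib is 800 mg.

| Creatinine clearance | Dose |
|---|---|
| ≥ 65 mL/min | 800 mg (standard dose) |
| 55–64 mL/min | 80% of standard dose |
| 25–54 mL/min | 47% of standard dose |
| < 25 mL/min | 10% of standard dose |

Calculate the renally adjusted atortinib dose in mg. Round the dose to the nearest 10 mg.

80 mg

CrCl = (140 − 77) × 68.7 / (72 × 4.2) × 0.85 = 4328.1 / 302.40 × 0.85 ≈ 12.2 mL/min
CrCl ≈ 12 mL/min → bracket < 25 mL/min.
10% of 800 mg = 80 mg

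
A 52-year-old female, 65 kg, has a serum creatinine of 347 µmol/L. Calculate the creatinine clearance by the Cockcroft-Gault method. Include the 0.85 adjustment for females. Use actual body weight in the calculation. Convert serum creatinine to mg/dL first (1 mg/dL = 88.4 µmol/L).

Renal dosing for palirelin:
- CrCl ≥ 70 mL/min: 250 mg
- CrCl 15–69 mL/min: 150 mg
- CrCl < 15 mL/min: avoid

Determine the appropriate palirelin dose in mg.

150 mg

SCr = 347 / 88.4 = 3.925 mg/dL
CrCl = (140 − 52) × 65 / (72 × 3.925) × 0.85 = 5720.0 / 282.60 × 0.85 ≈ 17.2 mL/min
CrCl ≈ 17 mL/min → bracket 15–69 mL/min.
Dose for this bracket: 150 mg.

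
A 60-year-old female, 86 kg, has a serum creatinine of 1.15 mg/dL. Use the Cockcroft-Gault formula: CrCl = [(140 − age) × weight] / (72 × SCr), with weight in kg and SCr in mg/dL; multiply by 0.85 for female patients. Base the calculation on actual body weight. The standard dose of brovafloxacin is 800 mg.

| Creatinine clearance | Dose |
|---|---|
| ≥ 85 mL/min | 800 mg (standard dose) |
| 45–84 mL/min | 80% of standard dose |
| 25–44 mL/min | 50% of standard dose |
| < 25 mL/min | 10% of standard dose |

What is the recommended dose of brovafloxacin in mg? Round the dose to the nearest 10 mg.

CrCl = (140 − 60) × 86 / (72 × 1.15) × 0.85 = 6880.0 / 82.80 × 0.85 ≈ 70.6 mL/min
CrCl ≈ 71 mL/min → bracket 45–84 mL/min.
80% of 800 mg = 640 mg

640 mg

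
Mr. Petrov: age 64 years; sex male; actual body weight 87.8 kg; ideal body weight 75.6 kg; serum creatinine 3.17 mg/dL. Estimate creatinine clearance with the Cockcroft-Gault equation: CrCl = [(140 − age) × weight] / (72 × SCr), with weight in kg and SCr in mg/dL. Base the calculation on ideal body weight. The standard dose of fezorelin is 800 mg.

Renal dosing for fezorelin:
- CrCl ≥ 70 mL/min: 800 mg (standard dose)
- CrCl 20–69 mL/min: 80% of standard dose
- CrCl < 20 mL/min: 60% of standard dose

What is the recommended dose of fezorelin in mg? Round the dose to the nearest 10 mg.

640 mg

CrCl = (140 − 64) × 75.6 / (72 × 3.17) = 5745.6 / 228.24 ≈ 25.2 mL/min
CrCl ≈ 25 mL/min → bracket 20–69 mL/min.
80% of 800 mg = 640 mg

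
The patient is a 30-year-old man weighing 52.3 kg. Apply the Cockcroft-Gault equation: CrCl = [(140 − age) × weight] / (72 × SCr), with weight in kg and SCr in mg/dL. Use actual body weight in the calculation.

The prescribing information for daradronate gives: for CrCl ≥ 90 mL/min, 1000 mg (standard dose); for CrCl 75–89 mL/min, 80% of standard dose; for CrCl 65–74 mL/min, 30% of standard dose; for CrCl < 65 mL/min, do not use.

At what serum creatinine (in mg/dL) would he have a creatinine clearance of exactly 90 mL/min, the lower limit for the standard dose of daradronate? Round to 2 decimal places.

Standard dose requires CrCl ≥ 90 mL/min.
Set (140 − 30) × 52.3 / (72 × SCr) = 90
SCr = (140 − 30) × 52.3 / (72 × 90) = 0.888 mg/dL

0.89 mg/dL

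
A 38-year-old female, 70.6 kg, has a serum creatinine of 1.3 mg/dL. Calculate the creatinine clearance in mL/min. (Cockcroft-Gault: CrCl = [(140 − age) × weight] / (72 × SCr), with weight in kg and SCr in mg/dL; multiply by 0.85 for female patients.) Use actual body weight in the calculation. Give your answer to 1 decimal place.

CrCl = (140 − 38) × 70.6 / (72 × 1.3) × 0.85 = 7201.2 / 93.60 × 0.85 ≈ 65.4 mL/min

65.4 mL/min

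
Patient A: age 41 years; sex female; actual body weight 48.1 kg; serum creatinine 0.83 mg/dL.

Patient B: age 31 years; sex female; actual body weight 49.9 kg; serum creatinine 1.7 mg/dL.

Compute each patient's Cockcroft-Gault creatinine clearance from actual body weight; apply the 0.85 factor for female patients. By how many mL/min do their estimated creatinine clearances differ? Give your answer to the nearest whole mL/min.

Patient A: CrCl = (140 − 41) × 48.1 / (72 × 0.83) × 0.85 = 4761.9 / 59.76 × 0.85 ≈ 67.7 mL/min
Patient B: CrCl = (140 − 31) × 49.9 / (72 × 1.7) × 0.85 = 5439.1 / 122.40 × 0.85 ≈ 37.8 mL/min
|67.7 − 37.8| = 29.9 mL/min

30 mL/min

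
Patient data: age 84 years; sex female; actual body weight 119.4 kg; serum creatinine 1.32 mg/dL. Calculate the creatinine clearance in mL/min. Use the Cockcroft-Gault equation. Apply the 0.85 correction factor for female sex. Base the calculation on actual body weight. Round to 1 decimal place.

CrCl = (140 − 84) × 119.4 / (72 × 1.32) × 0.85 = 6686.4 / 95.04 × 0.85 ≈ 59.8 mL/min

59.8 mL/min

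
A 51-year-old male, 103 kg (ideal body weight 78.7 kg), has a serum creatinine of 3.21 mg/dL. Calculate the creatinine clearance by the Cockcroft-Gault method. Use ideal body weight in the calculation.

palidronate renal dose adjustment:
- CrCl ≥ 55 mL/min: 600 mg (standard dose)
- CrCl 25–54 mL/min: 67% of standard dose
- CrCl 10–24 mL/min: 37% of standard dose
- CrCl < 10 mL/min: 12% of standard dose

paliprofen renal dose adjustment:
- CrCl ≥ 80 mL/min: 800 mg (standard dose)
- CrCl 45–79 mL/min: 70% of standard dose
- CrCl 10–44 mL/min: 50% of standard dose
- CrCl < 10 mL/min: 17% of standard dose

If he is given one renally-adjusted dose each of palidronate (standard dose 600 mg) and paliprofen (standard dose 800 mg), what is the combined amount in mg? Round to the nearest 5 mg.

CrCl = (140 − 51) × 78.7 / (72 × 3.21) = 7004.3 / 231.12 ≈ 30.3 mL/min
CrCl ≈ 30 mL/min.
palidronate: 25–54 mL/min → 67% of 600 mg = 402 mg.
paliprofen: 10–44 mL/min → 50% of 800 mg = 400 mg.
Total = 402 + 400 = 802 mg.

800 mg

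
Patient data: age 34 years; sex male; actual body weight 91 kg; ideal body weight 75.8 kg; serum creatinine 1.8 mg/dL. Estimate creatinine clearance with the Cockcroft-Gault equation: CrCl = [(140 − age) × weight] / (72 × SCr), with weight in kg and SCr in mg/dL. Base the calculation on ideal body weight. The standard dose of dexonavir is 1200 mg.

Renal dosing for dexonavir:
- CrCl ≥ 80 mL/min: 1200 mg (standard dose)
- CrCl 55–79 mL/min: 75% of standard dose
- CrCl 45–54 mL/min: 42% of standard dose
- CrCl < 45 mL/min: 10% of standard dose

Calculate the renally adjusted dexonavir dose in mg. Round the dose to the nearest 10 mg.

CrCl = (140 − 34) × 75.8 / (72 × 1.8) = 8034.8 / 129.60 ≈ 62.0 mL/min
CrCl ≈ 62 mL/min → bracket 55–79 mL/min.
75% of 1200 mg = 900 mg

900 mg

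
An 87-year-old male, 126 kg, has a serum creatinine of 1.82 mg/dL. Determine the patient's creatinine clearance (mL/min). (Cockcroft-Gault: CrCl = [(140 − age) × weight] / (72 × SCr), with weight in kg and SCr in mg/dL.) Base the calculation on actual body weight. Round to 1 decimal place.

CrCl = (140 − 87) × 126 / (72 × 1.82) = 6678.0 / 131.04 ≈ 51.0 mL/min

51.0 mL/min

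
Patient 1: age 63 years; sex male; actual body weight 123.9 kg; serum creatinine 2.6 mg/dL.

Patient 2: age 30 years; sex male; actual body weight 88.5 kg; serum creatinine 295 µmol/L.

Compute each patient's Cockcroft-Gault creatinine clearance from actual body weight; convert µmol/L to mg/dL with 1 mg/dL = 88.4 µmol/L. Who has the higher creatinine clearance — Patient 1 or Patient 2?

Patient 1: CrCl = (140 − 63) × 123.9 / (72 × 2.6) = 9540.3 / 187.20 ≈ 51.0 mL/min
Patient 2: SCr = 295 / 88.4 = 3.337 mg/dL
Patient 2: CrCl = (140 − 30) × 88.5 / (72 × 3.337) = 9735.0 / 240.26 ≈ 40.5 mL/min
51.0 vs 40.5 mL/min → Patient 1 is higher.

Patient 1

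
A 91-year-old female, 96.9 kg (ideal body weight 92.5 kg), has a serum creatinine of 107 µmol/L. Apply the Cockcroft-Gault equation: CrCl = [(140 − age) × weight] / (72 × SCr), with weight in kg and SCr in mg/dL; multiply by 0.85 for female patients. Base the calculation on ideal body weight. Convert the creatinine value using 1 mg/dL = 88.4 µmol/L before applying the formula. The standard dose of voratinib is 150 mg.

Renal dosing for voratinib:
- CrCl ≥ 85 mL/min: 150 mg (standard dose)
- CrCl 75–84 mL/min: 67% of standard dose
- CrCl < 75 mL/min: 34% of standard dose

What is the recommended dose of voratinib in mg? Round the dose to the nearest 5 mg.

SCr = 107 / 88.4 = 1.21 mg/dL
CrCl = (140 − 91) × 92.5 / (72 × 1.21) × 0.85 = 4532.5 / 87.12 × 0.85 ≈ 44.2 mL/min
CrCl ≈ 44 mL/min → bracket < 75 mL/min.
34% of 150 mg = 51 mg → 50 mg

50 mg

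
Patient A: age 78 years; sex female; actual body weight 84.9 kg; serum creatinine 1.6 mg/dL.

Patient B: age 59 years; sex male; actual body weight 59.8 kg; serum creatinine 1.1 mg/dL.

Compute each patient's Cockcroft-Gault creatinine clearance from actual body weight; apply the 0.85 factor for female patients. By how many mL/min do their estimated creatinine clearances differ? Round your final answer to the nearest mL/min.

22 mL/min

Patient A: CrCl = (140 − 78) × 84.9 / (72 × 1.6) × 0.85 = 5263.8 / 115.20 × 0.85 ≈ 38.8 mL/min
Patient B: CrCl = (140 − 59) × 59.8 / (72 × 1.1) = 4843.8 / 79.20 ≈ 61.2 mL/min
|38.8 − 61.2| = 22.4 mL/min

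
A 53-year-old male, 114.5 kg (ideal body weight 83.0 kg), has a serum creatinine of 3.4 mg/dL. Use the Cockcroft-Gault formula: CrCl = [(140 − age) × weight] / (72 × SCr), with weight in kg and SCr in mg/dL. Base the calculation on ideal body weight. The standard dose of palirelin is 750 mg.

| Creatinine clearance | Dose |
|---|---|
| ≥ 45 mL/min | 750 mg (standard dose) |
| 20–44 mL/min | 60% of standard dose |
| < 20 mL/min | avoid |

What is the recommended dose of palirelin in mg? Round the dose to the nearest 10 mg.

CrCl = (140 − 53) × 83 / (72 × 3.4) = 7221.0 / 244.80 ≈ 29.5 mL/min
CrCl ≈ 29 mL/min → bracket 20–44 mL/min.
60% of 750 mg = 450 mg

450 mg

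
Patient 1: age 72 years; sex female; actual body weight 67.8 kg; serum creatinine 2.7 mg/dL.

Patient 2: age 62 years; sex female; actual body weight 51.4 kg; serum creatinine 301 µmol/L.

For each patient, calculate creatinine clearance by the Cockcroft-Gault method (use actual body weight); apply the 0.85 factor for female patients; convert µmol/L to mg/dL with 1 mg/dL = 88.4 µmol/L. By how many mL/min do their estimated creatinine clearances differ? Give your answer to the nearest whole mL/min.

Patient 1: CrCl = (140 − 72) × 67.8 / (72 × 2.7) × 0.85 = 4610.4 / 194.40 × 0.85 ≈ 20.2 mL/min
Patient 2: SCr = 301 / 88.4 = 3.405 mg/dL
Patient 2: CrCl = (140 − 62) × 51.4 / (72 × 3.405) × 0.85 = 4009.2 / 245.16 × 0.85 ≈ 13.9 mL/min
|20.2 − 13.9| = 6.3 mL/min

6 mL/min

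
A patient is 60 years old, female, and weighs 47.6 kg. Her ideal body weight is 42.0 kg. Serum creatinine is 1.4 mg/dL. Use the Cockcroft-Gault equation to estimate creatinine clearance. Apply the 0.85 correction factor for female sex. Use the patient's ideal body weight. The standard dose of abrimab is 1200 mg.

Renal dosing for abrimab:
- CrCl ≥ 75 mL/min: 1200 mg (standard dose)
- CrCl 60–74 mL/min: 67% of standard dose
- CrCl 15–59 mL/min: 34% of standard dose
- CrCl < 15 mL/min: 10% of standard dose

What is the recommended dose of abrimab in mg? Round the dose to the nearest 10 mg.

410 mg

CrCl = (140 − 60) × 42 / (72 × 1.4) × 0.85 = 3360.0 / 100.80 × 0.85 ≈ 28.3 mL/min
CrCl ≈ 28 mL/min → bracket 15–59 mL/min.
34% of 1200 mg = 408 mg → 410 mg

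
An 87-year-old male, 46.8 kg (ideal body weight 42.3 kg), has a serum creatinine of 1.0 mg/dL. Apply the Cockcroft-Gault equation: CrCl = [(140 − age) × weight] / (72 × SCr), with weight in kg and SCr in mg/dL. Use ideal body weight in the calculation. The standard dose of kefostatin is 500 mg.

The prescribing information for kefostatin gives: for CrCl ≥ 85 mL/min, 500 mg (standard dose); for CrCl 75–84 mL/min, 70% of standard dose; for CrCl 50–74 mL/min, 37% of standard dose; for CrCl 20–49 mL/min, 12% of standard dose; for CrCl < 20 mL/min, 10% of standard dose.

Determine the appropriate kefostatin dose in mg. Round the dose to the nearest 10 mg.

CrCl = (140 − 87) × 42.3 / (72 × 1) = 2241.9 / 72.00 ≈ 31.1 mL/min
CrCl ≈ 31 mL/min → bracket 20–49 mL/min.
12% of 500 mg = 60 mg

60 mg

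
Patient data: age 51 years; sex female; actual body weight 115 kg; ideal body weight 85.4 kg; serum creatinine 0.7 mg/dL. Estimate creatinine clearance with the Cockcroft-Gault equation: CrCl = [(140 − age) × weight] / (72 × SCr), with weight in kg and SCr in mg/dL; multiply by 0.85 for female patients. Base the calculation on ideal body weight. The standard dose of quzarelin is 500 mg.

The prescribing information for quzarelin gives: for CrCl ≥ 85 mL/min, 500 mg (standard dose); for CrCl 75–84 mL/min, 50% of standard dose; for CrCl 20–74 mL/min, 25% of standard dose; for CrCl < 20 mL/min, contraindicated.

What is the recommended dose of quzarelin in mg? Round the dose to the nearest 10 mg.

CrCl = (140 − 51) × 85.4 / (72 × 0.7) × 0.85 = 7600.6 / 50.40 × 0.85 ≈ 128.2 mL/min
CrCl ≈ 128 mL/min → bracket ≥ 85 mL/min.
100% of 500 mg = 500 mg

500 mg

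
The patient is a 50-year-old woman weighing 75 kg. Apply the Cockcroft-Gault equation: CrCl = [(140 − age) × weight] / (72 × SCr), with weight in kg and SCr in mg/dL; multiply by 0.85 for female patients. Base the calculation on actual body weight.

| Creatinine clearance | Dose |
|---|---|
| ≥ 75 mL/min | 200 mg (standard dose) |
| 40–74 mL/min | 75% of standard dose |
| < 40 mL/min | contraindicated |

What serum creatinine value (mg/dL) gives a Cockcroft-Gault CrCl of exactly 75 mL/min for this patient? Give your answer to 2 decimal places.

1.06 mg/dL

Standard dose requires CrCl ≥ 75 mL/min.
Set (140 − 50) × 75 × 0.85 / (72 × SCr) = 75
SCr = (140 − 50) × 75 × 0.85 / (72 × 75) = 1.062 mg/dL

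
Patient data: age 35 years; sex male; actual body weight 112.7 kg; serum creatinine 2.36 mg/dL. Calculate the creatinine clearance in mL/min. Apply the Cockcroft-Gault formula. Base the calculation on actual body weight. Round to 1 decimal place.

69.6 mL/min

CrCl = (140 − 35) × 112.7 / (72 × 2.36) = 11833.5 / 169.92 ≈ 69.6 mL/min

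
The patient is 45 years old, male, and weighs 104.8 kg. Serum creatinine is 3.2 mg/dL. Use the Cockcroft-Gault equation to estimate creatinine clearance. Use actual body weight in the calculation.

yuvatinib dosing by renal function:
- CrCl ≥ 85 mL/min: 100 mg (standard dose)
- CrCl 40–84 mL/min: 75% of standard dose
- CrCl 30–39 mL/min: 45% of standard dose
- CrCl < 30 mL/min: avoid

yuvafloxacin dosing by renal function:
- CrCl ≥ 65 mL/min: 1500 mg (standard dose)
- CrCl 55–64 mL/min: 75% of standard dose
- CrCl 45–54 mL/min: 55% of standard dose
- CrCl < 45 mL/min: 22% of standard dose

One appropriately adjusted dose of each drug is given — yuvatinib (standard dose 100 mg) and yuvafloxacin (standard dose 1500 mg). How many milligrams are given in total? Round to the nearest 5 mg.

CrCl = (140 − 45) × 104.8 / (72 × 3.2) = 9956.0 / 230.40 ≈ 43.2 mL/min
CrCl ≈ 43 mL/min.
yuvatinib: 40–84 mL/min → 75% of 100 mg = 75 mg.
yuvafloxacin: < 45 mL/min → 22% of 1500 mg = 330 mg.
Total = 75 + 330 = 405 mg.

405 mg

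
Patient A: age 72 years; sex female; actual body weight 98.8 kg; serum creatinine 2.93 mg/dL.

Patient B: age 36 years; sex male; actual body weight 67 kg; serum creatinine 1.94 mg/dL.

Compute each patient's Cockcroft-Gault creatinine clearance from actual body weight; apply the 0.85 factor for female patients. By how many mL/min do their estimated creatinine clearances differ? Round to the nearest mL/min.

23 mL/min

Patient A: CrCl = (140 − 72) × 98.8 / (72 × 2.93) × 0.85 = 6718.4 / 210.96 × 0.85 ≈ 27.1 mL/min
Patient B: CrCl = (140 − 36) × 67 / (72 × 1.94) = 6968.0 / 139.68 ≈ 49.9 mL/min
|27.1 − 49.9| = 22.8 mL/min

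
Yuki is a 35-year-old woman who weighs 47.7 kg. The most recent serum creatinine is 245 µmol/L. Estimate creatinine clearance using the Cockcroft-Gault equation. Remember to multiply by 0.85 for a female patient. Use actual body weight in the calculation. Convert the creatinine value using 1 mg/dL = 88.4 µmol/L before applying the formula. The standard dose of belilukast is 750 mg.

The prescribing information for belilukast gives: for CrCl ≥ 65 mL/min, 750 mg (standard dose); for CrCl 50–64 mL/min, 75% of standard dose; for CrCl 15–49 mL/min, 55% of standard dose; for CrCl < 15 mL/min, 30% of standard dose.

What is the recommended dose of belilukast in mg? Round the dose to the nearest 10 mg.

410 mg

SCr = 245 / 88.4 = 2.771 mg/dL
CrCl = (140 − 35) × 47.7 / (72 × 2.771) × 0.85 = 5008.5 / 199.51 × 0.85 ≈ 21.3 mL/min
CrCl ≈ 21 mL/min → bracket 15–49 mL/min.
55% of 750 mg = 412.5 mg → 410 mg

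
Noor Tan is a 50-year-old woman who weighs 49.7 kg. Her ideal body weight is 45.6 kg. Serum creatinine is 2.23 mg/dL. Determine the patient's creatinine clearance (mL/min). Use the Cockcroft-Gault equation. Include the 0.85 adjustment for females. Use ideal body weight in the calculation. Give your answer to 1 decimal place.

CrCl = (140 − 50) × 45.6 / (72 × 2.23) × 0.85 = 4104.0 / 160.56 × 0.85 ≈ 21.7 mL/min

21.7 mL/min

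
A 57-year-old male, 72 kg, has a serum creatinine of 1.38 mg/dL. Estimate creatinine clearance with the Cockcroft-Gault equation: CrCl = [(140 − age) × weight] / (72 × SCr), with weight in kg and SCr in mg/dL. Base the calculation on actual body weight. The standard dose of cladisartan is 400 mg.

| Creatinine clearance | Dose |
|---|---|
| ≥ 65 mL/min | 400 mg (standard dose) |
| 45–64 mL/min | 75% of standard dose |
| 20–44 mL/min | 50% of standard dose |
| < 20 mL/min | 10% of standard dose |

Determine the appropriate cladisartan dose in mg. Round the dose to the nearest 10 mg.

300 mg

CrCl = (140 − 57) × 72 / (72 × 1.38) = 5976.0 / 99.36 ≈ 60.1 mL/min
CrCl ≈ 60 mL/min → bracket 45–64 mL/min.
75% of 400 mg = 300 mg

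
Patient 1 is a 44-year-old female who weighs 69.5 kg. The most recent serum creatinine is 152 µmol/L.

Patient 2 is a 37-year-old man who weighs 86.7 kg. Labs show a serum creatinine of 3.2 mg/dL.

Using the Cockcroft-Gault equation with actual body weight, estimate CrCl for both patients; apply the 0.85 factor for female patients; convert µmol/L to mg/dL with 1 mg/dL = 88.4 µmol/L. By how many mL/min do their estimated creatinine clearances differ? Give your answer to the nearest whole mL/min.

Patient 1: SCr = 152 / 88.4 = 1.719 mg/dL
Patient 1: CrCl = (140 − 44) × 69.5 / (72 × 1.719) × 0.85 = 6672.0 / 123.77 × 0.85 ≈ 45.8 mL/min
Patient 2: CrCl = (140 − 37) × 86.7 / (72 × 3.2) = 8930.1 / 230.40 ≈ 38.8 mL/min
|45.8 − 38.8| = 7.0 mL/min

7 mL/min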